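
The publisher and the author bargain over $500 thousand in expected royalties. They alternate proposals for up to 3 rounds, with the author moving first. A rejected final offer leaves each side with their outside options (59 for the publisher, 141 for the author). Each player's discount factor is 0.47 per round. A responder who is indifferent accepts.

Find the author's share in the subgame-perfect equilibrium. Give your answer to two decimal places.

362.42

Round 3 (the author proposes): the publisher gets 59 if talks fail, so the author offers 59 and keeps 441.
Round 2 (the publisher proposes): the author can get 441 next round, worth 0.47 × 441 = 207.27 now; the publisher offers that and keeps 292.73.
Round 1 (the author proposes): the publisher can get 292.73 next round, worth 0.47 × 292.73 = 137.5831 now; the author offers that and keeps 362.4169.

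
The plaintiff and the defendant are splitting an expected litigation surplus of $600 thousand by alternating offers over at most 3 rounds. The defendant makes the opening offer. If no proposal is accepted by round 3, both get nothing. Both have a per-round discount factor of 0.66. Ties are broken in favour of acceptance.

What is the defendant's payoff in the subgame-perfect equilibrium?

Round 3 (the defendant proposes): the plaintiff will accept anything ≥ 0, so the defendant offers 0 and keeps 600.
Round 2 (the plaintiff proposes): the defendant can get 600 next round, worth 0.66 × 600 = 396 now. The plaintiff offers 396 and keeps 600 − 396 = 204.
Round 1 (the defendant proposes): the plaintiff can get 204 next round, worth 0.66 × 204 = 134.64 now; the defendant offers that and keeps 465.36.

465.36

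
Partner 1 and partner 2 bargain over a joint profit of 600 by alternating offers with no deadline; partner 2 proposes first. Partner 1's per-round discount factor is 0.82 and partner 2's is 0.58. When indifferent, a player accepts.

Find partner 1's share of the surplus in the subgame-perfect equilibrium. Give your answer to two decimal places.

When partner 2 proposes, partner 1 accepts any offer worth at least 0.82 times what partner 1 would get by proposing next round; and vice versa.
This gives x = 600 − 0.82y and y = 600 − 0.58x, where x and y are each side's share when it proposes.
Hence (1 − 0.82·0.58)x = 600(1 − 0.82), i.e. 0.5244·x = 108.
x ≈ 205.9497; partner 1's share is 600 − x ≈ 394.0503.

394.05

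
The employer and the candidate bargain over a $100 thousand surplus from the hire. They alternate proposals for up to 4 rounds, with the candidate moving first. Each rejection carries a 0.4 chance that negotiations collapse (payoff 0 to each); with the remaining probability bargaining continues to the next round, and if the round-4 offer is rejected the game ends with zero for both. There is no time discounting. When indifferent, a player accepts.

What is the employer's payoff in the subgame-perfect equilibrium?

45.6

Round 4 (the employer proposes): the candidate will accept anything ≥ 0, so the employer offers 0 and keeps 100.
Round 3 (the candidate proposes): rejecting gives the employer an expected 0.6 × 100 = 60. The candidate offers 60 and keeps 100 − 60 = 40.
Round 2 (the employer proposes): rejecting gives the candidate an expected 0.6 × 40 = 24. The employer offers 24 and keeps 100 − 24 = 76.
Round 1 (the candidate proposes): rejecting gives the employer an expected 0.6 × 76 = 45.6. The candidate offers 45.6 and keeps 100 − 45.6 = 54.4.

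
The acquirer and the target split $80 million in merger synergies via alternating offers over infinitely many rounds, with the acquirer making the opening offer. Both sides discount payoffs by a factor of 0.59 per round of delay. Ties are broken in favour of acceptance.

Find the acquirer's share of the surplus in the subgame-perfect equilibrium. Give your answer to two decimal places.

In a stationary SPE each proposer offers the other exactly their discounted continuation value.
If the acquirer keeps x when proposing and the target keeps y when proposing, then x = 80 − 0.59y and y = 80 − 0.59x.
Solving: x = 80(1 − 0.59) / (1 − 0.59·0.59) = 32.8 / 0.6519 ≈ 50.3145.
The target gets 80 − 50.3145 ≈ 29.6855.

50.31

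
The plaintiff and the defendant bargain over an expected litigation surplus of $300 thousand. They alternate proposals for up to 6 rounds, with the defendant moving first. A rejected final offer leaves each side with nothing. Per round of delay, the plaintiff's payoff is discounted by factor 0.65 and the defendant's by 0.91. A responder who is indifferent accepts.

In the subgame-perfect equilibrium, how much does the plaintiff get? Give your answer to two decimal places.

96.16

Work backward from the last round.
Round 6 (the plaintiff proposes): rejection yields 0 for the defendant; the plaintiff offers 0 and keeps 300.
Round 5 (the defendant proposes): the plaintiff can get 300 next round, worth 0.65 × 300 = 195 now. The defendant offers 195 and keeps 300 − 195 = 105.
Round 4 (the plaintiff proposes): the defendant can get 105 next round, worth 0.91 × 105 = 95.55 now, so the plaintiff offers 95.55, keeping 204.45.
Round 3 (the defendant proposes): the plaintiff can get 204.45 next round, worth 0.65 × 204.45 = 132.8925 now, so the defendant offers 132.8925, keeping 167.1075.
Round 2 (the plaintiff proposes): the defendant can get 167.1075 next round, worth 0.91 × 167.1075 = 152.067825 now, so the plaintiff offers 152.067825, keeping 147.932175.
Round 1 (the defendant proposes): the plaintiff can get 147.932175 next round, worth 0.65 × 147.932175 = 96.15591375 now; the defendant offers that and keeps 203.84408625.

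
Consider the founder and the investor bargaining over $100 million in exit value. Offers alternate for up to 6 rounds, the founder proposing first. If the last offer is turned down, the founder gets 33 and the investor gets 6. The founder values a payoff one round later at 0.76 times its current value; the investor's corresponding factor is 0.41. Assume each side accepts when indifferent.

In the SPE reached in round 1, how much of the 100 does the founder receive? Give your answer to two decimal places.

By backward induction:
Round 6 (the investor proposes): the founder gets 33 if talks fail, so the investor offers 33 and keeps 67.
Round 5 (the founder proposes): the investor can get 67 next round, worth 0.41 × 67 = 27.47 now, so the founder offers 27.47, keeping 72.53.
Round 4 (the investor proposes): the founder can get 72.53 next round, worth 0.76 × 72.53 = 55.1228 now. The investor offers 55.1228 and keeps 100 − 55.1228 = 44.8772.
Round 3 (the founder proposes): the investor can get 44.8772 next round, worth 0.41 × 44.8772 = 18.399652 now. The founder offers 18.399652 and keeps 100 − 18.399652 = 81.600348.
Round 2 (the investor proposes): the founder can get 81.600348 next round, worth 0.76 × 81.600348 = 62.01626448 now; the investor offers that and keeps 37.98373552.
Round 1 (the founder proposes): the investor can get 37.98373552 next round, worth 0.41 × 37.98373552 = 15.5733315632 now. The founder offers 15.5733315632 and keeps 100 − 15.5733315632 = 84.4266684368.

84.43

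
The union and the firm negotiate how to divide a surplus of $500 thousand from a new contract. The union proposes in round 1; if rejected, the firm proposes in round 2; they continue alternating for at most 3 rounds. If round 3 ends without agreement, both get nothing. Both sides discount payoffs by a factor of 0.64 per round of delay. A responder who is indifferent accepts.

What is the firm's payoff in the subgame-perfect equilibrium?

Solve by backward induction from round 3.
Round 3 (the union proposes): rejection yields 0 for the firm; the union offers 0 and keeps 500.
Round 2 (the firm proposes): the union can get 500 next round, worth 0.64 × 500 = 320 now, so the firm offers 320, keeping 180.
Round 1 (the union proposes): the firm can get 180 next round, worth 0.64 × 180 = 115.2 now. The union offers 115.2 and keeps 500 − 115.2 = 384.8.

115.2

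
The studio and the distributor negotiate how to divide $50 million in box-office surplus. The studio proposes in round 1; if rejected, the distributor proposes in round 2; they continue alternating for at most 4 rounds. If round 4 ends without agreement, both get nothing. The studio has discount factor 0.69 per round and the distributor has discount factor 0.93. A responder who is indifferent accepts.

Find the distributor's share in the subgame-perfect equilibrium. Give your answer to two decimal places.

Round 4 (the distributor proposes): rejection yields 0 for the studio; the distributor offers 0 and keeps 50.
Round 3 (the studio proposes): the distributor can get 50 next round, worth 0.93 × 50 = 46.5 now; the studio offers that and keeps 3.5.
Round 2 (the distributor proposes): the studio can get 3.5 next round, worth 0.69 × 3.5 = 2.415 now; the distributor offers that and keeps 47.585.
Round 1 (the studio proposes): the distributor can get 47.585 next round, worth 0.93 × 47.585 = 44.25405 now; the studio offers that and keeps 5.74595.

44.25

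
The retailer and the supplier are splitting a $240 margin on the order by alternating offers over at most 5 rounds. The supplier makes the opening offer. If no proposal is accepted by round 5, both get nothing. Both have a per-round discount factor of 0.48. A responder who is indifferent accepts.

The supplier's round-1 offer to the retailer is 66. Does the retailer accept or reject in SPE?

Round 5 (the supplier proposes): rejection yields 0 for the retailer; the supplier offers 0 and keeps 240.
Round 4 (the retailer proposes): the supplier can get 240 next round, worth 0.48 × 240 = 115.2 now; the retailer offers that and keeps 124.8.
Round 3 (the supplier proposes): the retailer can get 124.8 next round, worth 0.48 × 124.8 = 59.904 now. The supplier offers 59.904 and keeps 240 − 59.904 = 180.096.
Round 2 (the retailer proposes): the supplier can get 180.096 next round, worth 0.48 × 180.096 = 86.44608 now. The retailer offers 86.44608 and keeps 240 − 86.44608 = 153.55392.
So by rejecting in round 1, the retailer gets 153.55392 next round, worth 0.48 × 153.55392 = 73.7058816 now.
Offer 66 < 73.7058816, so the retailer rejects.

Reject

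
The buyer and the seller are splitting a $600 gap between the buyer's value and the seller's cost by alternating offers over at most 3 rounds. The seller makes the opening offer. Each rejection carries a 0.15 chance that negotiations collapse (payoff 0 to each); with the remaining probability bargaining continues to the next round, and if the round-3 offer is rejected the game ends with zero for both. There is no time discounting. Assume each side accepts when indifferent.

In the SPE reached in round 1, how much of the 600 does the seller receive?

By backward induction:
Round 3 (the seller proposes): rejection yields 0 for the buyer; the seller offers 0 and keeps 600.
Round 2 (the buyer proposes): rejecting gives the seller an expected 0.85 × 600 = 510, so the buyer offers 510, keeping 90.
Round 1 (the seller proposes): rejecting gives the buyer an expected 0.85 × 90 = 76.5; the seller offers that and keeps 523.5.

523.5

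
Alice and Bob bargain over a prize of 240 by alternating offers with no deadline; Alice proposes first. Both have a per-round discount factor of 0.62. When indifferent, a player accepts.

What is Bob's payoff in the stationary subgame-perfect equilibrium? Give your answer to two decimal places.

91.85

When Alice proposes, Bob accepts any offer worth at least 0.62 times what Bob would get by proposing next round; and vice versa.
This gives x = 240 − 0.62y and y = 240 − 0.62x, where x and y are each side's share when it proposes.
Hence (1 − 0.62·0.62)x = 240(1 − 0.62), i.e. 0.6156·x = 91.2.
x ≈ 148.1481; Bob's share is 240 − x ≈ 91.8519.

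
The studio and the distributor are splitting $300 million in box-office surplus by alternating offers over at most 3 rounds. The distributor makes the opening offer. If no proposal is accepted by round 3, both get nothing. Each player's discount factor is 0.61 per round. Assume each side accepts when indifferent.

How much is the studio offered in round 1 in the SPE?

Round 3 (the distributor proposes): the studio will accept anything ≥ 0, so the distributor offers 0 and keeps 300.
Round 2 (the studio proposes): the distributor can get 300 next round, worth 0.61 × 300 = 183 now, so the studio offers 183, keeping 117.
Round 1 (the distributor proposes): the studio can get 117 next round, worth 0.61 × 117 = 71.37 now; the distributor offers that and keeps 228.63.

71.37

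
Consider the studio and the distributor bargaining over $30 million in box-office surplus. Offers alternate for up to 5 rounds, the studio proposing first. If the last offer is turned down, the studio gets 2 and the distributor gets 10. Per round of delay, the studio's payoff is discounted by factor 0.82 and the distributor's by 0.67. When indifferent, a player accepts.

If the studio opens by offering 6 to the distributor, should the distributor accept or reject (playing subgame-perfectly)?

Reject

Round 5 (the studio proposes): the distributor gets 10 if talks fail, so the studio offers 10 and keeps 20.
Round 4 (the distributor proposes): the studio can get 20 next round, worth 0.82 × 20 = 16.4 now; the distributor offers that and keeps 13.6.
Round 3 (the studio proposes): the distributor can get 13.6 next round, worth 0.67 × 13.6 = 9.112 now, so the studio offers 9.112, keeping 20.888.
Round 2 (the distributor proposes): the studio can get 20.888 next round, worth 0.82 × 20.888 = 17.12816 now; the distributor offers that and keeps 12.87184.
So by rejecting in round 1, the distributor gets 12.87184 next round, worth 0.67 × 12.87184 = 8.6241328 now.
Offer 6 < 8.6241328, so the distributor rejects.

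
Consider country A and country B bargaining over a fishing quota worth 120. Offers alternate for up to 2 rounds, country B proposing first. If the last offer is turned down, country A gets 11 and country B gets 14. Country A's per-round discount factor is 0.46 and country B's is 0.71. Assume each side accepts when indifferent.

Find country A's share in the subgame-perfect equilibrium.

Solve by backward induction from round 2.
Round 2 (country A proposes): country B gets 14 if talks fail, so country A offers 14 and keeps 106.
Round 1 (country B proposes): country A can get 106 next round, worth 0.46 × 106 = 48.76 now; country B offers that and keeps 71.24.

48.76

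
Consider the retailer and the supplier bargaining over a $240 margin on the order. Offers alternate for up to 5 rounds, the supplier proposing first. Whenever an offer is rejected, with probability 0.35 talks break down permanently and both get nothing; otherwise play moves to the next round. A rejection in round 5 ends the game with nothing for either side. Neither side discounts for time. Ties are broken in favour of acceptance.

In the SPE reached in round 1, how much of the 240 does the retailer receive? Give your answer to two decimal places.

By backward induction:
Round 5 (the supplier proposes): rejection yields 0 for the retailer; the supplier offers 0 and keeps 240.
Round 4 (the retailer proposes): rejecting gives the supplier an expected 0.65 × 240 = 156; the retailer offers that and keeps 84.
Round 3 (the supplier proposes): rejecting gives the retailer an expected 0.65 × 84 = 54.6; the supplier offers that and keeps 185.4.
Round 2 (the retailer proposes): rejecting gives the supplier an expected 0.65 × 185.4 = 120.51, so the retailer offers 120.51, keeping 119.49.
Round 1 (the supplier proposes): rejecting gives the retailer an expected 0.65 × 119.49 = 77.6685; the supplier offers that and keeps 162.3315.

77.67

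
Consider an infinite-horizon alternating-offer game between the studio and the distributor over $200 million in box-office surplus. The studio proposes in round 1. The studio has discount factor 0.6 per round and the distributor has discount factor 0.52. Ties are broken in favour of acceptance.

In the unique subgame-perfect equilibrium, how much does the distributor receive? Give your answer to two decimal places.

60.47

Let x be the studio's share when the studio proposes and y be the distributor's share when the distributor proposes.
The distributor accepts iff offered ≥ 0.52·y, so x = 200 − 0.52y. Symmetrically y = 200 − 0.6x.
Substituting: x = 200 − 0.52(200 − 0.6x), giving x(1 − 0.6·0.52) = 200(1 − 0.52).
So x = 200 × 0.48 / 0.688 ≈ 139.5349, and the distributor receives 200 − x ≈ 60.4651.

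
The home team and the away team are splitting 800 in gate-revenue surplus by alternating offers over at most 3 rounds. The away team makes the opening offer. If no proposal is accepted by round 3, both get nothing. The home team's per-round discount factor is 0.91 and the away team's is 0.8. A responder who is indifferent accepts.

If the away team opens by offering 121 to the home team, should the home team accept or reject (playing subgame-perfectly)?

Work out the home team's continuation value if the offer is rejected.
Round 3 (the away team proposes): rejection yields 0 for the home team; the away team offers 0 and keeps 800.
Round 2 (the home team proposes): the away team can get 800 next round, worth 0.8 × 800 = 640 now, so the home team offers 640, keeping 160.
So by rejecting in round 1, the home team gets 160 next round, worth 0.91 × 160 = 145.6 now.
Offer 121 < 145.6, so the home team rejects.

Reject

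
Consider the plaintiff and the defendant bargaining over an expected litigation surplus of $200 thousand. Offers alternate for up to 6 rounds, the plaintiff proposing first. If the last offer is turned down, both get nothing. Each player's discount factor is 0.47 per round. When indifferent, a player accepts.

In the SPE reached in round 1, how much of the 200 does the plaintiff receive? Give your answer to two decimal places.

Work backward from the last round.
Round 6 (the defendant proposes): the plaintiff will accept anything ≥ 0, so the defendant offers 0 and keeps 200.
Round 5 (the plaintiff proposes): the defendant can get 200 next round, worth 0.47 × 200 = 94 now. The plaintiff offers 94 and keeps 200 − 94 = 106.
Round 4 (the defendant proposes): the plaintiff can get 106 next round, worth 0.47 × 106 = 49.82 now. The defendant offers 49.82 and keeps 200 − 49.82 = 150.18.
Round 3 (the plaintiff proposes): the defendant can get 150.18 next round, worth 0.47 × 150.18 = 70.5846 now. The plaintiff offers 70.5846 and keeps 200 − 70.5846 = 129.4154.
Round 2 (the defendant proposes): the plaintiff can get 129.4154 next round, worth 0.47 × 129.4154 = 60.825238 now. The defendant offers 60.825238 and keeps 200 − 60.825238 = 139.174762.
Round 1 (the plaintiff proposes): the defendant can get 139.174762 next round, worth 0.47 × 139.174762 = 65.41213814 now, so the plaintiff offers 65.41213814, keeping 134.58786186.

134.59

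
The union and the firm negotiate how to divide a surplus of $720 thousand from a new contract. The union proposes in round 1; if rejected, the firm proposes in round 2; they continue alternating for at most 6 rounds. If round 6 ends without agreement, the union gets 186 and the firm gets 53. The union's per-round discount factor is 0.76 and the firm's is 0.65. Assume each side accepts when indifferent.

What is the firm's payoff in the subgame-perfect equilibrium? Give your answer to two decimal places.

Round 6 (the firm proposes): the union gets 186 if talks fail, so the firm offers 186 and keeps 534.
Round 5 (the union proposes): the firm can get 534 next round, worth 0.65 × 534 = 347.1 now. The union offers 347.1 and keeps 720 − 347.1 = 372.9.
Round 4 (the firm proposes): the union can get 372.9 next round, worth 0.76 × 372.9 = 283.404 now. The firm offers 283.404 and keeps 720 − 283.404 = 436.596.
Round 3 (the union proposes): the firm can get 436.596 next round, worth 0.65 × 436.596 = 283.7874 now. The union offers 283.7874 and keeps 720 − 283.7874 = 436.2126.
Round 2 (the firm proposes): the union can get 436.2126 next round, worth 0.76 × 436.2126 = 331.521576 now; the firm offers that and keeps 388.478424.
Round 1 (the union proposes): the firm can get 388.478424 next round, worth 0.65 × 388.478424 = 252.5109756 now; the union offers that and keeps 467.4890244.

252.51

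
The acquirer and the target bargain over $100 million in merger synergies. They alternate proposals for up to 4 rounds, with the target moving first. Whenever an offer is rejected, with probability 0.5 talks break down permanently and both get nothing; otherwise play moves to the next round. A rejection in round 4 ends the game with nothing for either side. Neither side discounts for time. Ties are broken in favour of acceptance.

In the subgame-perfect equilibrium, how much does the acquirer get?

By backward induction:
Round 4 (the acquirer proposes): the target will accept anything ≥ 0, so the acquirer offers 0 and keeps 100.
Round 3 (the target proposes): rejecting gives the acquirer an expected 0.5 × 100 = 50; the target offers that and keeps 50.
Round 2 (the acquirer proposes): rejecting gives the target an expected 0.5 × 50 = 25; the acquirer offers that and keeps 75.
Round 1 (the target proposes): rejecting gives the acquirer an expected 0.5 × 75 = 37.5; the target offers that and keeps 62.5.

37.5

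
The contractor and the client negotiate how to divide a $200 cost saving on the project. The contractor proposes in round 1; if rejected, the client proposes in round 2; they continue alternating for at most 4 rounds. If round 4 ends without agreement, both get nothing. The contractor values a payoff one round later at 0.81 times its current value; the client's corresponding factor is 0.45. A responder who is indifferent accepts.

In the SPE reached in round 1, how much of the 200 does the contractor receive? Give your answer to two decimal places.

150.10

Round 4 (the client proposes): the contractor will accept anything ≥ 0, so the client offers 0 and keeps 200.
Round 3 (the contractor proposes): the client can get 200 next round, worth 0.45 × 200 = 90 now. The contractor offers 90 and keeps 200 − 90 = 110.
Round 2 (the client proposes): the contractor can get 110 next round, worth 0.81 × 110 = 89.1 now. The client offers 89.1 and keeps 200 − 89.1 = 110.9.
Round 1 (the contractor proposes): the client can get 110.9 next round, worth 0.45 × 110.9 = 49.905 now. The contractor offers 49.905 and keeps 200 − 49.905 = 150.095.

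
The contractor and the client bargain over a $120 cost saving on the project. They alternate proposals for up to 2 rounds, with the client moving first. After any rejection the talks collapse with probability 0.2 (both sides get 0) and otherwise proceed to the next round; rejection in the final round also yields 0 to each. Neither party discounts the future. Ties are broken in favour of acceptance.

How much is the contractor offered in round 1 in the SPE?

96

By backward induction:
Round 2 (the contractor proposes): the client will accept anything ≥ 0, so the contractor offers 0 and keeps 120.
Round 1 (the client proposes): rejecting gives the contractor an expected 0.8 × 120 = 96; the client offers that and keeps 24.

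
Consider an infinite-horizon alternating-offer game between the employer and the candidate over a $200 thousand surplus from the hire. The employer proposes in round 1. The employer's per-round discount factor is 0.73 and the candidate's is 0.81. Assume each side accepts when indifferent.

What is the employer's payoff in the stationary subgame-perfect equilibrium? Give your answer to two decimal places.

92.98

In a stationary SPE each proposer offers the other exactly their discounted continuation value.
If the employer keeps x when proposing and the candidate keeps y when proposing, then x = 200 − 0.81y and y = 200 − 0.73x.
Solving: x = 200(1 − 0.81) / (1 − 0.73·0.81) = 38 / 0.4087 ≈ 92.9777.
The candidate gets 200 − 92.9777 ≈ 107.0223.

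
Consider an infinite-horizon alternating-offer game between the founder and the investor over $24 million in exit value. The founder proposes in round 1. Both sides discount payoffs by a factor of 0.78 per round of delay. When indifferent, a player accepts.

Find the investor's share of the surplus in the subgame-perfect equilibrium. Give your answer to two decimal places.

10.52

When the founder proposes, the investor accepts any offer worth at least 0.78 times what the investor would get by proposing next round; and vice versa.
This gives x = 24 − 0.78y and y = 24 − 0.78x, where x and y are each side's share when it proposes.
Hence (1 − 0.78·0.78)x = 24(1 − 0.78), i.e. 0.3916·x = 5.28.
x ≈ 13.4831; the investor's share is 24 − x ≈ 10.5169.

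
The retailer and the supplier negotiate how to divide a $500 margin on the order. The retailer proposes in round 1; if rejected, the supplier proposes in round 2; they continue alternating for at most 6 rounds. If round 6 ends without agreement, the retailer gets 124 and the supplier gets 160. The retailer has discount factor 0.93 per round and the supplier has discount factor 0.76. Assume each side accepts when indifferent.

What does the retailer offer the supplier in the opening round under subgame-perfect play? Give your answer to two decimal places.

Round 6 (the supplier proposes): the retailer gets 124 if talks fail, so the supplier offers 124 and keeps 376.
Round 5 (the retailer proposes): the supplier can get 376 next round, worth 0.76 × 376 = 285.76 now. The retailer offers 285.76 and keeps 500 − 285.76 = 214.24.
Round 4 (the supplier proposes): the retailer can get 214.24 next round, worth 0.93 × 214.24 = 199.2432 now. The supplier offers 199.2432 and keeps 500 − 199.2432 = 300.7568.
Round 3 (the retailer proposes): the supplier can get 300.7568 next round, worth 0.76 × 300.7568 = 228.575168 now; the retailer offers that and keeps 271.424832.
Round 2 (the supplier proposes): the retailer can get 271.424832 next round, worth 0.93 × 271.424832 = 252.42509376 now; the supplier offers that and keeps 247.57490624.
Round 1 (the retailer proposes): the supplier can get 247.57490624 next round, worth 0.76 × 247.57490624 = 188.1569287424 now. The retailer offers 188.1569287424 and keeps 500 − 188.1569287424 = 311.8430712576.

188.16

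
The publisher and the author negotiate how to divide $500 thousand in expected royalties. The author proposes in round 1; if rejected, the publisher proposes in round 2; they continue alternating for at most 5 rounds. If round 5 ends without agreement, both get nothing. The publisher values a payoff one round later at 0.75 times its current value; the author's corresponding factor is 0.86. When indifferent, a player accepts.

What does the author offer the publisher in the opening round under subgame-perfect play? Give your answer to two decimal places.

86.36

Round 5 (the author proposes): rejection yields 0 for the publisher; the author offers 0 and keeps 500.
Round 4 (the publisher proposes): the author can get 500 next round, worth 0.86 × 500 = 430 now. The publisher offers 430 and keeps 500 − 430 = 70.
Round 3 (the author proposes): the publisher can get 70 next round, worth 0.75 × 70 = 52.5 now; the author offers that and keeps 447.5.
Round 2 (the publisher proposes): the author can get 447.5 next round, worth 0.86 × 447.5 = 384.85 now, so the publisher offers 384.85, keeping 115.15.
Round 1 (the author proposes): the publisher can get 115.15 next round, worth 0.75 × 115.15 = 86.3625 now; the author offers that and keeps 413.6375.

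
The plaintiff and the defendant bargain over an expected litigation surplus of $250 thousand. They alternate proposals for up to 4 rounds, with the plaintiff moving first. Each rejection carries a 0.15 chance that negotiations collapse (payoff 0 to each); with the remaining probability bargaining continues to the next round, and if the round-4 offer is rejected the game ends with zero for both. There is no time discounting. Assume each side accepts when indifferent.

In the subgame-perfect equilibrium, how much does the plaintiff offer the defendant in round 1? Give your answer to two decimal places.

185.41

By backward induction:
Round 4 (the defendant proposes): the plaintiff will accept anything ≥ 0, so the defendant offers 0 and keeps 250.
Round 3 (the plaintiff proposes): rejecting gives the defendant an expected 0.85 × 250 = 212.5. The plaintiff offers 212.5 and keeps 250 − 212.5 = 37.5.
Round 2 (the defendant proposes): rejecting gives the plaintiff an expected 0.85 × 37.5 = 31.875. The defendant offers 31.875 and keeps 250 − 31.875 = 218.125.
Round 1 (the plaintiff proposes): rejecting gives the defendant an expected 0.85 × 218.125 = 185.40625. The plaintiff offers 185.40625 and keeps 250 − 185.40625 = 64.59375.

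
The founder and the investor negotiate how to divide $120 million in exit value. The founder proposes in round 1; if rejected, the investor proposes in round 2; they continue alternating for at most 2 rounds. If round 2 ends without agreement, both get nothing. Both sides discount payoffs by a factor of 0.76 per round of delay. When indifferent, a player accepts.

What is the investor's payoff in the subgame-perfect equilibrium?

91.2

Round 2 (the investor proposes): the founder will accept anything ≥ 0, so the investor offers 0 and keeps 120.
Round 1 (the founder proposes): the investor can get 120 next round, worth 0.76 × 120 = 91.2 now. The founder offers 91.2 and keeps 120 − 91.2 = 28.8.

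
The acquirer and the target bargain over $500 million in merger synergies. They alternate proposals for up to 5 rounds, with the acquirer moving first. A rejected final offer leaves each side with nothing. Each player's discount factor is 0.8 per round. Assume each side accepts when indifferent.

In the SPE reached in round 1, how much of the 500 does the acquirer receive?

368.8

Round 5 (the acquirer proposes): rejection yields 0 for the target; the acquirer offers 0 and keeps 500.
Round 4 (the target proposes): the acquirer can get 500 next round, worth 0.8 × 500 = 400 now; the target offers that and keeps 100.
Round 3 (the acquirer proposes): the target can get 100 next round, worth 0.8 × 100 = 80 now, so the acquirer offers 80, keeping 420.
Round 2 (the target proposes): the acquirer can get 420 next round, worth 0.8 × 420 = 336 now. The target offers 336 and keeps 500 − 336 = 164.
Round 1 (the acquirer proposes): the target can get 164 next round, worth 0.8 × 164 = 131.2 now, so the acquirer offers 131.2, keeping 368.8.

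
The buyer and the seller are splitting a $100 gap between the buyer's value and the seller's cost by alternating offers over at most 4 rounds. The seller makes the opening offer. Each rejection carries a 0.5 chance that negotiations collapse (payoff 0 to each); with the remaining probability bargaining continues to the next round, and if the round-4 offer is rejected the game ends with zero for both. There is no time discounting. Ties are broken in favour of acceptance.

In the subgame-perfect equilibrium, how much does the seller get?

62.5

Round 4 (the buyer proposes): rejection yields 0 for the seller; the buyer offers 0 and keeps 100.
Round 3 (the seller proposes): rejecting gives the buyer an expected 0.5 × 100 = 50. The seller offers 50 and keeps 100 − 50 = 50.
Round 2 (the buyer proposes): rejecting gives the seller an expected 0.5 × 50 = 25, so the buyer offers 25, keeping 75.
Round 1 (the seller proposes): rejecting gives the buyer an expected 0.5 × 75 = 37.5, so the seller offers 37.5, keeping 62.5.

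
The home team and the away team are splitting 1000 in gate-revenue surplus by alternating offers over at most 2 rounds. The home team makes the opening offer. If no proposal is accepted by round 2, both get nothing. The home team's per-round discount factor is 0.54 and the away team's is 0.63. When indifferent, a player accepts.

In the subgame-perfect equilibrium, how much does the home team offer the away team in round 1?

By backward induction:
Round 2 (the away team proposes): the home team will accept anything ≥ 0, so the away team offers 0 and keeps 1000.
Round 1 (the home team proposes): the away team can get 1000 next round, worth 0.63 × 1000 = 630 now, so the home team offers 630, keeping 370.

630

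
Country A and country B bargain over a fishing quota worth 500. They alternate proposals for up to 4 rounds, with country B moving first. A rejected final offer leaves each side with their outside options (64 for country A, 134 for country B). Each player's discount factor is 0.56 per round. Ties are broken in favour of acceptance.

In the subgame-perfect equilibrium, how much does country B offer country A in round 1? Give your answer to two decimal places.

187.48

Round 4 (country A proposes): country B gets 134 if talks fail, so country A offers 134 and keeps 366.
Round 3 (country B proposes): country A can get 366 next round, worth 0.56 × 366 = 204.96 now. Country B offers 204.96 and keeps 500 − 204.96 = 295.04.
Round 2 (country A proposes): country B can get 295.04 next round, worth 0.56 × 295.04 = 165.2224 now. Country A offers 165.2224 and keeps 500 − 165.2224 = 334.7776.
Round 1 (country B proposes): country A can get 334.7776 next round, worth 0.56 × 334.7776 = 187.475456 now. Country B offers 187.475456 and keeps 500 − 187.475456 = 312.524544.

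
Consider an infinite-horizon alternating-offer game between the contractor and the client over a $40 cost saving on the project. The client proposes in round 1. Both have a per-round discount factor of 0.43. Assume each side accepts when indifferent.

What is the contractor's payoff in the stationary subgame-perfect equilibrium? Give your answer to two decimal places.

12.03

Let x be the client's share when the client proposes and y be the contractor's share when the contractor proposes.
The contractor accepts iff offered ≥ 0.43·y, so x = 40 − 0.43y. Symmetrically y = 40 − 0.43x.
Substituting: x = 40 − 0.43(40 − 0.43x), giving x(1 − 0.43·0.43) = 40(1 − 0.43).
So x = 40 × 0.57 / 0.8151 ≈ 27.9720, and the contractor receives 40 − x ≈ 12.0280.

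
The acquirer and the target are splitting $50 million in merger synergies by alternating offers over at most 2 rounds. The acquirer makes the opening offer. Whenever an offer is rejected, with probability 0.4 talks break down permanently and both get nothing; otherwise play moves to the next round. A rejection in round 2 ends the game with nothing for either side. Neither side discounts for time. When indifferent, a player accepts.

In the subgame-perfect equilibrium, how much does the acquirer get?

20

Round 2 (the target proposes): rejection yields 0 for the acquirer; the target offers 0 and keeps 50.
Round 1 (the acquirer proposes): rejecting gives the target an expected 0.6 × 50 = 30. The acquirer offers 30 and keeps 50 − 30 = 20.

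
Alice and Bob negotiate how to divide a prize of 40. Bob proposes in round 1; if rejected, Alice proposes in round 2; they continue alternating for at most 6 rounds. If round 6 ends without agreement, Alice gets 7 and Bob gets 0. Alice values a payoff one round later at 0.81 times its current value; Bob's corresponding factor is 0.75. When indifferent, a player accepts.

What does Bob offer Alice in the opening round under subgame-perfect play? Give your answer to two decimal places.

24.98

Solve by backward induction from round 6.
Round 6 (Alice proposes): rejection yields 0 for Bob; Alice offers 0 and keeps 40.
Round 5 (Bob proposes): Alice can get 40 next round, worth 0.81 × 40 = 32.4 now; Bob offers that and keeps 7.6.
Round 4 (Alice proposes): Bob can get 7.6 next round, worth 0.75 × 7.6 = 5.7 now, so Alice offers 5.7, keeping 34.3.
Round 3 (Bob proposes): Alice can get 34.3 next round, worth 0.81 × 34.3 = 27.783 now; Bob offers that and keeps 12.217.
Round 2 (Alice proposes): Bob can get 12.217 next round, worth 0.75 × 12.217 = 9.16275 now; Alice offers that and keeps 30.83725.
Round 1 (Bob proposes): Alice can get 30.83725 next round, worth 0.81 × 30.83725 = 24.9781725 now. Bob offers 24.9781725 and keeps 40 − 24.9781725 = 15.0218275.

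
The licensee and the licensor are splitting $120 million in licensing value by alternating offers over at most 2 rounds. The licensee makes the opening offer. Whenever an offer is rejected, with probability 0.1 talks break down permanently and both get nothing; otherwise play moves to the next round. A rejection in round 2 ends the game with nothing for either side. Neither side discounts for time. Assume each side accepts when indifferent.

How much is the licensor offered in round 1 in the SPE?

108

By backward induction:
Round 2 (the licensor proposes): rejection yields 0 for the licensee; the licensor offers 0 and keeps 120.
Round 1 (the licensee proposes): rejecting gives the licensor an expected 0.9 × 120 = 108, so the licensee offers 108, keeping 12.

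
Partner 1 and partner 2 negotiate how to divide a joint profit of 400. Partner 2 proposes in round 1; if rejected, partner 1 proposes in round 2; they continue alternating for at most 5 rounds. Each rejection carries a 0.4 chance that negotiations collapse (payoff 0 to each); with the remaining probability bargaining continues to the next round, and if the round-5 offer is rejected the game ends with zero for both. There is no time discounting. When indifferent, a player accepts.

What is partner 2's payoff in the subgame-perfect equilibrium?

Round 5 (partner 2 proposes): partner 1 will accept anything ≥ 0, so partner 2 offers 0 and keeps 400.
Round 4 (partner 1 proposes): rejecting gives partner 2 an expected 0.6 × 400 = 240. Partner 1 offers 240 and keeps 400 − 240 = 160.
Round 3 (partner 2 proposes): rejecting gives partner 1 an expected 0.6 × 160 = 96; partner 2 offers that and keeps 304.
Round 2 (partner 1 proposes): rejecting gives partner 2 an expected 0.6 × 304 = 182.4; partner 1 offers that and keeps 217.6.
Round 1 (partner 2 proposes): rejecting gives partner 1 an expected 0.6 × 217.6 = 130.56. Partner 2 offers 130.56 and keeps 400 − 130.56 = 269.44.

269.44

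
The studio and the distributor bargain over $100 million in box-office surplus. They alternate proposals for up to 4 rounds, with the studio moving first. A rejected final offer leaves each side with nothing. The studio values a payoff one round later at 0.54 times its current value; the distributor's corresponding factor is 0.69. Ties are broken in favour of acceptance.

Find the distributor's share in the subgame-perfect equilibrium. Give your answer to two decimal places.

Round 4 (the distributor proposes): the studio will accept anything ≥ 0, so the distributor offers 0 and keeps 100.
Round 3 (the studio proposes): the distributor can get 100 next round, worth 0.69 × 100 = 69 now. The studio offers 69 and keeps 100 − 69 = 31.
Round 2 (the distributor proposes): the studio can get 31 next round, worth 0.54 × 31 = 16.74 now, so the distributor offers 16.74, keeping 83.26.
Round 1 (the studio proposes): the distributor can get 83.26 next round, worth 0.69 × 83.26 = 57.4494 now, so the studio offers 57.4494, keeping 42.5506.

57.45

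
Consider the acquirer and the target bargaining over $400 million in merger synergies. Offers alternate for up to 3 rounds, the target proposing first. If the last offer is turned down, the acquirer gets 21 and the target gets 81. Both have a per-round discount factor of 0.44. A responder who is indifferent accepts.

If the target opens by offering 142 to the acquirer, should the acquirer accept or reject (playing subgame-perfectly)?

Work out the acquirer's continuation value if the offer is rejected.
Round 3 (the target proposes): the acquirer gets 21 if talks fail, so the target offers 21 and keeps 379.
Round 2 (the acquirer proposes): the target can get 379 next round, worth 0.44 × 379 = 166.76 now, so the acquirer offers 166.76, keeping 233.24.
So by rejecting in round 1, the acquirer gets 233.24 next round, worth 0.44 × 233.24 = 102.6256 now.
Offer 142 ≥ 102.6256, so the acquirer accepts.

Accept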